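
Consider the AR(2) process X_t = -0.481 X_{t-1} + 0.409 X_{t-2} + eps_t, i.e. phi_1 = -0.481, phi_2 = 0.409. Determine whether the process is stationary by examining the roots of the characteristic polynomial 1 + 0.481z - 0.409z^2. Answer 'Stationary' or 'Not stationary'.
\text{Stationary}

The AR(p) characteristic polynomial is P(z) = 1 + 0.481z - 0.409z^2.
Stationarity requires all roots to lie outside the unit circle, i.e. |z| > 1 for every root.
Set 1 + (0.481) z + (-0.409) z^2 = 0, i.e. a z^2 + b z + c = 0 with a = -0.409, b = 0.481, c = 1.
Discriminant D = b^2 - 4ac = (0.481)^2 - 4*(-0.409)*1 = 0.231361 - (-1.636) = 1.867361.
D >= 0, so the roots are real: z = (-b +/- sqrt(D)) / (2a) = (-0.481 +/- 1.366514) / (-0.818).
  z_1 = (-0.481 + 1.366514) / (-0.818) = -1.0825,   |z_1| = 1.0825.
  z_2 = (-0.481 - 1.366514) / (-0.818) = 2.2586,   |z_2| = 2.2586.
Moduli of all roots: 1.0825, 2.2586.
All moduli strictly greater than 1? Yes.
Verdict: Stationary.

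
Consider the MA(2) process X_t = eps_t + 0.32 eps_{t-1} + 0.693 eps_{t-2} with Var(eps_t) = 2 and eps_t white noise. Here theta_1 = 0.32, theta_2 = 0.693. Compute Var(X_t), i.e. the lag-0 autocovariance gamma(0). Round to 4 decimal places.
\gamma(0) = 3.1653

For an MA(q) process X_t = eps_t + sum_i theta_i eps_{t-i} with
Var(eps_t) = sigma^2, the variance is
  gamma(0) = sigma^2 * (1 + sum_i theta_i^2).
  sum_i theta_i^2 = (0.32)^2 + (0.693)^2 = 0.1024 + 0.480249 = 0.582649.
  gamma(0) = 2 * (1 + 0.582649) = 2 * 1.582649 = 3.165298, which rounds to 3.1653.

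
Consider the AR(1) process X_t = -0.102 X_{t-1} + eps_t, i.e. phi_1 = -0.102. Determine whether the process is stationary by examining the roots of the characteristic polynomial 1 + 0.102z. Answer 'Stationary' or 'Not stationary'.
\text{Stationary}

The AR(p) characteristic polynomial is P(z) = 1 + 0.102z.
Stationarity requires all roots to lie outside the unit circle, i.e. |z| > 1 for every root.
This is linear in z: 1 + (0.102) z = 0  =>  z = -1/(0.102) = -9.803922,  |z| = 9.803922.
Moduli of all roots: 9.8039.
All moduli strictly greater than 1? Yes.
Verdict: Stationary.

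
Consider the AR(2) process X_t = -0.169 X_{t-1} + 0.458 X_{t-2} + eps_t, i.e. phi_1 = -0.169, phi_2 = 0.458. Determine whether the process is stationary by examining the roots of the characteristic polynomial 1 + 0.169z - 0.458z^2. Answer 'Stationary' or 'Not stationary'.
\text{Stationary}

The AR(p) characteristic polynomial is P(z) = 1 + 0.169z - 0.458z^2.
Stationarity requires all roots to lie outside the unit circle, i.e. |z| > 1 for every root.
Set 1 + (0.169) z + (-0.458) z^2 = 0, i.e. a z^2 + b z + c = 0 with a = -0.458, b = 0.169, c = 1.
Discriminant D = b^2 - 4ac = (0.169)^2 - 4*(-0.458)*1 = 0.028561 - (-1.832) = 1.860561.
D >= 0, so the roots are real: z = (-b +/- sqrt(D)) / (2a) = (-0.169 +/- 1.364024) / (-0.916).
  z_1 = (-0.169 + 1.364024) / (-0.916) = -1.3046,   |z_1| = 1.3046.
  z_2 = (-0.169 - 1.364024) / (-0.916) = 1.6736,   |z_2| = 1.6736.
Moduli of all roots: 1.3046, 1.6736.
All moduli strictly greater than 1? Yes.
Verdict: Stationary.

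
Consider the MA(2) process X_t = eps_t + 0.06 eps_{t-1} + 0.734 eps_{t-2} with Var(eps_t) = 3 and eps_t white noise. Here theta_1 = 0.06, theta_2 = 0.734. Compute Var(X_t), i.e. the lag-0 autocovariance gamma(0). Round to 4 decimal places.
\gamma(0) = 4.6271

For an MA(q) process X_t = eps_t + sum_i theta_i eps_{t-i} with
Var(eps_t) = sigma^2, the variance is
  gamma(0) = sigma^2 * (1 + sum_i theta_i^2).
  sum_i theta_i^2 = (0.06)^2 + (0.734)^2 = 0.0036 + 0.538756 = 0.542356.
  gamma(0) = 3 * (1 + 0.542356) = 3 * 1.542356 = 4.627068, which rounds to 4.6271.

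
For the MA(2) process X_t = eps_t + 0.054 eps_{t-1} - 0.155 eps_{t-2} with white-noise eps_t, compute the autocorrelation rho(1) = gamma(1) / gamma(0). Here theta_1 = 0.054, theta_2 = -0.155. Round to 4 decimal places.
\rho(1) = 0.0444

For an MA(q) process with theta_0 = 1, the autocovariance is
  gamma(k) = sigma^2 * sum_{i=0..q-k} theta_i * theta_{i+k},
and rho(k) = gamma(k) / gamma(0). Sigma^2 cancels.
  numerator   = (1)*(0.054) + (0.054)*(-0.155) = 0.04563.
  denominator = (1)^2 + (0.054)^2 + (-0.155)^2 = 1.026941.
  rho(1) = 0.04563 / 1.026941 = 0.0444.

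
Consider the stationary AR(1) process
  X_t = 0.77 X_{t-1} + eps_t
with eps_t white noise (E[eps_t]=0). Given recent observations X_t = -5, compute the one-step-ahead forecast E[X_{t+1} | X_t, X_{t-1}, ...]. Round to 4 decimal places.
E[X_{t+1} \mid \mathcal F_t] = -3.8500

For an AR(p) model X_t = c + sum_i phi_i X_{t-i} + eps_t, the
one-step-ahead conditional mean is
  E[X_{t+1} | X_t, ...] = c + sum_i phi_i X_{t+1-i}.
Substitute known values:
  E[X_{t+1} | ...] = (0.77) * (-5)
                   = -3.8500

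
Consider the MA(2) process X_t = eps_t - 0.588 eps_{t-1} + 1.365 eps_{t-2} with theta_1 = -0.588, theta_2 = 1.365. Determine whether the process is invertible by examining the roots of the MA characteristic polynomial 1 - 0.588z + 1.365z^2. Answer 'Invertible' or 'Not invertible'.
\text{Not invertible}

The MA(q) characteristic polynomial is P(z) = 1 - 0.588z + 1.365z^2.
Invertibility requires all roots to lie outside the unit circle, i.e. |z| > 1 for every root.
Set 1 + (-0.588) z + (1.365) z^2 = 0, i.e. a z^2 + b z + c = 0 with a = 1.365, b = -0.588, c = 1.
Discriminant D = b^2 - 4ac = (-0.588)^2 - 4*(1.365)*1 = 0.345744 - (5.46) = -5.114256.
D < 0, so the roots are the complex-conjugate pair z = (-b +/- i sqrt(-D)) / (2a) = 0.2154 +/- 0.8284i.
For a conjugate pair |z|^2 = z * conj(z) = (product of roots) = c/a = 1/(1.365) = 0.732601, so |z| = sqrt(0.732601) = 0.8559 for both roots.
Moduli of all roots: 0.8559, 0.8559.
All moduli strictly greater than 1? No.
Verdict: Not invertible.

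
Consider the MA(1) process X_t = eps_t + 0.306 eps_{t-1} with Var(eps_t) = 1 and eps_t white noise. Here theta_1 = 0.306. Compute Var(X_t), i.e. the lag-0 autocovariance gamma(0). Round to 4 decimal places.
\gamma(0) = 1.0936

For an MA(q) process X_t = eps_t + sum_i theta_i eps_{t-i} with
Var(eps_t) = sigma^2, the variance is
  gamma(0) = sigma^2 * (1 + sum_i theta_i^2).
  sum_i theta_i^2 = (0.306)^2 = 0.093636.
  gamma(0) = 1 * (1 + 0.093636) = 1 * 1.093636 = 1.093636, which rounds to 1.0936.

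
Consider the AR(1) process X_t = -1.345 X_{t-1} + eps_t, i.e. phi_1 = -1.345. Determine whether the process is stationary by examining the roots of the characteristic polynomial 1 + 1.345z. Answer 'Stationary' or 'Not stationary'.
\text{Not stationary}

The AR(p) characteristic polynomial is P(z) = 1 + 1.345z.
Stationarity requires all roots to lie outside the unit circle, i.e. |z| > 1 for every root.
This is linear in z: 1 + (1.345) z = 0  =>  z = -1/(1.345) = -0.743494,  |z| = 0.743494.
Moduli of all roots: 0.7435.
All moduli strictly greater than 1? No.
Verdict: Not stationary.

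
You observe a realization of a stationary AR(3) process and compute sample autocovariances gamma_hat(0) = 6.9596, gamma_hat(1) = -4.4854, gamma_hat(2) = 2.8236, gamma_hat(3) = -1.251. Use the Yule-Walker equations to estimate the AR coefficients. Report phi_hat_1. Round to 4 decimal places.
\hat\phi_{1} = -0.6530

The Yule-Walker equations for an AR(p) process read, in matrix form,
  Gamma_p phi = r_p,   with   (Gamma_p)_{ij} = gamma(|i - j|),
                       (r_p)_i = gamma(i),   i,j = 1..p.
Substitute the sample gammas (Toeplitz matrix and right-hand side of size 3):
  Gamma_p = [[6.9596, -4.4854, 2.8236], [-4.4854, 6.9596, -4.4854], [2.8236, -4.4854, 6.9596]]
  r_p     = [-4.4854, 2.8236, -1.251]
Written out (R1..R3):
  (R1) 6.9596 phi_1 - 4.4854 phi_2 + 2.8236 phi_3 = -4.4854
  (R2) -4.4854 phi_1 + 6.9596 phi_2 - 4.4854 phi_3 = 2.8236
  (R3) 2.8236 phi_1 - 4.4854 phi_2 + 6.9596 phi_3 = -1.251
Gaussian elimination:
  R2 <- R2 - (-4.4854/6.9596) R1 = R2 - (-0.644491) R1:  4.0688 phi_2 - 2.665615 phi_3 = -0.0672
  R3 <- R3 - (2.8236/6.9596) R1 = R3 - (0.405713) R1:  -2.665615 phi_2 + 5.814029 phi_3 = 0.568785
  R3 <- R3 - (-2.665615/4.0688) R2 = R3 - (-0.655135) R2:  4.06769 phi_3 = 0.52476
Back-substitution:
  phi_hat_3 = 0.52476 / 4.06769 = 0.129007
  phi_hat_2 = (-0.0672 - (-2.665615)(0.129007)) / 4.0688 = 0.068001
  phi_hat_1 = (-4.4854 - (-4.4854)(0.068001) - (2.8236)(0.129007)) / 6.9596 = -0.653005
So phi_hat = [-0.6530, 0.0680, 0.1290].
Therefore phi_hat_1 = -0.6530.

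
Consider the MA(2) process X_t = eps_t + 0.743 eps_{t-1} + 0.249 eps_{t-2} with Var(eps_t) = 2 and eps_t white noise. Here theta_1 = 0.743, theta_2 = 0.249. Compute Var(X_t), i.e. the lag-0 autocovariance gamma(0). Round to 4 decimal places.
\gamma(0) = 3.2281

For an MA(q) process X_t = eps_t + sum_i theta_i eps_{t-i} with
Var(eps_t) = sigma^2, the variance is
  gamma(0) = sigma^2 * (1 + sum_i theta_i^2).
  sum_i theta_i^2 = (0.743)^2 + (0.249)^2 = 0.552049 + 0.062001 = 0.61405.
  gamma(0) = 2 * (1 + 0.61405) = 2 * 1.61405 = 3.2281.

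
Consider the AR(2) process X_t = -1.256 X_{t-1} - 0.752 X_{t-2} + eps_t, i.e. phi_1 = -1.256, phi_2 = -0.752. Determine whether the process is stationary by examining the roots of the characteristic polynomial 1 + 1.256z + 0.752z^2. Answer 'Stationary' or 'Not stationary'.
\text{Stationary}

The AR(p) characteristic polynomial is P(z) = 1 + 1.256z + 0.752z^2.
Stationarity requires all roots to lie outside the unit circle, i.e. |z| > 1 for every root.
Set 1 + (1.256) z + (0.752) z^2 = 0, i.e. a z^2 + b z + c = 0 with a = 0.752, b = 1.256, c = 1.
Discriminant D = b^2 - 4ac = (1.256)^2 - 4*(0.752)*1 = 1.577536 - (3.008) = -1.430464.
D < 0, so the roots are the complex-conjugate pair z = (-b +/- i sqrt(-D)) / (2a) = -0.8351 +/- 0.7952i.
For a conjugate pair |z|^2 = z * conj(z) = (product of roots) = c/a = 1/(0.752) = 1.329787, so |z| = sqrt(1.329787) = 1.1532 for both roots.
Moduli of all roots: 1.1532, 1.1532.
All moduli strictly greater than 1? Yes.
Verdict: Stationary.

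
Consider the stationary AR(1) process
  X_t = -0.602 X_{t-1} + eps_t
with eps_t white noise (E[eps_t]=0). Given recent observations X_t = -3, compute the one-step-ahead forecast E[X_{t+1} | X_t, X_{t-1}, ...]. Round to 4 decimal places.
E[X_{t+1} \mid \mathcal F_t] = 1.8060

For an AR(p) model X_t = c + sum_i phi_i X_{t-i} + eps_t, the
one-step-ahead conditional mean is
  E[X_{t+1} | X_t, ...] = c + sum_i phi_i X_{t+1-i}.
Substitute known values:
  E[X_{t+1} | ...] = (-0.602) * (-3)
                   = 1.8060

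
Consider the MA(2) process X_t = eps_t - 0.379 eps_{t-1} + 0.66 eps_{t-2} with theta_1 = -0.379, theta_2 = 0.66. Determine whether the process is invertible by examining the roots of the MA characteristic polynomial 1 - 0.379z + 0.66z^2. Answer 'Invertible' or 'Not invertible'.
\text{Invertible}

The MA(q) characteristic polynomial is P(z) = 1 - 0.379z + 0.66z^2.
Invertibility requires all roots to lie outside the unit circle, i.e. |z| > 1 for every root.
Set 1 + (-0.379) z + (0.66) z^2 = 0, i.e. a z^2 + b z + c = 0 with a = 0.66, b = -0.379, c = 1.
Discriminant D = b^2 - 4ac = (-0.379)^2 - 4*(0.66)*1 = 0.143641 - (2.64) = -2.496359.
D < 0, so the roots are the complex-conjugate pair z = (-b +/- i sqrt(-D)) / (2a) = 0.2871 +/- 1.197i.
For a conjugate pair |z|^2 = z * conj(z) = (product of roots) = c/a = 1/(0.66) = 1.515152, so |z| = sqrt(1.515152) = 1.2309 for both roots.
Moduli of all roots: 1.2309, 1.2309.
All moduli strictly greater than 1? Yes.
Verdict: Invertible.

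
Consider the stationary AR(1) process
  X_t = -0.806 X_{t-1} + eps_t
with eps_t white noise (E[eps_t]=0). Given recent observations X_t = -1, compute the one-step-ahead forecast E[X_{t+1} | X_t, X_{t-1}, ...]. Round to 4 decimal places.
E[X_{t+1} \mid \mathcal F_t] = 0.8060

For an AR(p) model X_t = c + sum_i phi_i X_{t-i} + eps_t, the
one-step-ahead conditional mean is
  E[X_{t+1} | X_t, ...] = c + sum_i phi_i X_{t+1-i}.
Substitute known values:
  E[X_{t+1} | ...] = (-0.806) * (-1)
                   = 0.8060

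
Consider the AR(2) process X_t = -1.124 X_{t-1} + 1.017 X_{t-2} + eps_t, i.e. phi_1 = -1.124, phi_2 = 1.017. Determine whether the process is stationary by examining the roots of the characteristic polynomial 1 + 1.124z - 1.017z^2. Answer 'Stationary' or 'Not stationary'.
\text{Not stationary}

The AR(p) characteristic polynomial is P(z) = 1 + 1.124z - 1.017z^2.
Stationarity requires all roots to lie outside the unit circle, i.e. |z| > 1 for every root.
Set 1 + (1.124) z + (-1.017) z^2 = 0, i.e. a z^2 + b z + c = 0 with a = -1.017, b = 1.124, c = 1.
Discriminant D = b^2 - 4ac = (1.124)^2 - 4*(-1.017)*1 = 1.263376 - (-4.068) = 5.331376.
D >= 0, so the roots are real: z = (-b +/- sqrt(D)) / (2a) = (-1.124 +/- 2.308977) / (-2.034).
  z_1 = (-1.124 + 2.308977) / (-2.034) = -0.5826,   |z_1| = 0.5826.
  z_2 = (-1.124 - 2.308977) / (-2.034) = 1.6878,   |z_2| = 1.6878.
Moduli of all roots: 0.5826, 1.6878.
All moduli strictly greater than 1? No.
Verdict: Not stationary.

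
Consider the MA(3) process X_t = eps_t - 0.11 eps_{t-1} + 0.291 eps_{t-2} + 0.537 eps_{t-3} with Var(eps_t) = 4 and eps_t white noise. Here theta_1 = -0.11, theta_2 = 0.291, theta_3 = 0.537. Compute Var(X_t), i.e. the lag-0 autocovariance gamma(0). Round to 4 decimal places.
\gamma(0) = 5.5406

For an MA(q) process X_t = eps_t + sum_i theta_i eps_{t-i} with
Var(eps_t) = sigma^2, the variance is
  gamma(0) = sigma^2 * (1 + sum_i theta_i^2).
  sum_i theta_i^2 = (-0.11)^2 + (0.291)^2 + (0.537)^2 = 0.0121 + 0.084681 + 0.288369 = 0.38515.
  gamma(0) = 4 * (1 + 0.38515) = 4 * 1.38515 = 5.5406.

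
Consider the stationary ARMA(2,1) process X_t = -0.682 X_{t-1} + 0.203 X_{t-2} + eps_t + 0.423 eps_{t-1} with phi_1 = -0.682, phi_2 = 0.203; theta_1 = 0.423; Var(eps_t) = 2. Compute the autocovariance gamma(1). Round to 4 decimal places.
\gamma(1) = -1.9717

Multiply the model equation by X_{t-k} and take expectations. With theta_0 = psi_0 = 1 and psi_j the MA(infinity) weights, this gives
  gamma(k) - sum_i phi_i gamma(k-i) = c_k,
  c_k = sigma^2 * sum_{j=k..q} theta_j psi_{j-k}   (c_k = 0 for k > q),
using gamma(-m) = gamma(m).
psi-weights needed (psi_j = theta_j + sum_i phi_i psi_{j-i}):
  psi_1 = theta_1 + phi_1 = 0.423 + (-0.682) = -0.259
Right-hand sides:
  c_0 = sigma^2 (1 + theta_1 psi_1) = 2 * (1 + (0.423)(-0.259)) = 2 * 0.890443 = 1.780886
  c_1 = sigma^2 theta_1 = 2 * (0.423) = 0.846
  c_2 = 0
Equations for k = 0, 1, 2 (AR order 2, c_2 = 0):
  (E0) gamma(0) = phi_1 gamma(1) + phi_2 gamma(2) + c_0
  (E1) gamma(1) = phi_1 gamma(0) + phi_2 gamma(1) + c_1
  (E2) gamma(2) = phi_1 gamma(1) + phi_2 gamma(0)
From (E1): gamma(1) = A gamma(0) + B with
  A = phi_1 / (1 - phi_2) = -0.682 / 0.797 = -0.855709,   B = c_1 / (1 - phi_2) = 0.846 / 0.797 = 1.061481.
Insert (E2) into (E0): gamma(0) (1 - phi_2^2) = phi_1 (1 + phi_2) gamma(1) + c_0.
  phi_1 (1 + phi_2) = (-0.682)(1.203) = -0.820446,   1 - phi_2^2 = 0.958791.
Replace gamma(1) by A gamma(0) + B and collect gamma(0):
  gamma(0) [0.958791 - (-0.820446)(-0.855709)] = (-0.820446)(1.061481) + 1.780886
  gamma(0) * 0.256728 = 0.909999
  gamma(0) = 0.909999 / 0.256728 = 3.544601.
  gamma(1) = A gamma(0) + B = (-0.855709)(3.544601) + (1.061481) = -1.971666.
Therefore gamma(1) = -1.9717 (to 4 decimal places).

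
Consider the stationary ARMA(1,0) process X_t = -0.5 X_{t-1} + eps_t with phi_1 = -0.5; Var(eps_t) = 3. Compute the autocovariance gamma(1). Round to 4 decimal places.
\gamma(1) = -2.0000

Multiply the model equation by X_{t-k} and take expectations. With theta_0 = psi_0 = 1 and psi_j the MA(infinity) weights, this gives
  gamma(k) - sum_i phi_i gamma(k-i) = c_k,
  c_k = sigma^2 * sum_{j=k..q} theta_j psi_{j-k}   (c_k = 0 for k > q),
using gamma(-m) = gamma(m).
Pure AR (q = 0): c_0 = sigma^2 = 3, c_k = 0 for k >= 1.
Equations for k = 0 and k = 1 (AR order 1):
  gamma(0) = phi_1 gamma(1) + c_0
  gamma(1) = phi_1 gamma(0) + c_1
Substituting the second into the first: gamma(0) (1 - phi_1^2) = c_0 + phi_1 c_1, so
  gamma(0) = c_0 / (1 - phi_1^2) = 3 / (1 - (-0.5)^2) = 3 / 0.75 = 4.
  gamma(1) = phi_1 gamma(0) = (-0.5)(4) = -2.
Therefore gamma(1) = -2.0000 (to 4 decimal places).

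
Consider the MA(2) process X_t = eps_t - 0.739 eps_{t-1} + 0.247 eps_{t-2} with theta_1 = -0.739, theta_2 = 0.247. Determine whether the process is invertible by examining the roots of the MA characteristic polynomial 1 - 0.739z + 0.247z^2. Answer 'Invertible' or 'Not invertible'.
\text{Invertible}

The MA(q) characteristic polynomial is P(z) = 1 - 0.739z + 0.247z^2.
Invertibility requires all roots to lie outside the unit circle, i.e. |z| > 1 for every root.
Set 1 + (-0.739) z + (0.247) z^2 = 0, i.e. a z^2 + b z + c = 0 with a = 0.247, b = -0.739, c = 1.
Discriminant D = b^2 - 4ac = (-0.739)^2 - 4*(0.247)*1 = 0.546121 - (0.988) = -0.441879.
D < 0, so the roots are the complex-conjugate pair z = (-b +/- i sqrt(-D)) / (2a) = 1.496 +/- 1.3456i.
For a conjugate pair |z|^2 = z * conj(z) = (product of roots) = c/a = 1/(0.247) = 4.048583, so |z| = sqrt(4.048583) = 2.0121 for both roots.
Moduli of all roots: 2.0121, 2.0121.
All moduli strictly greater than 1? Yes.
Verdict: Invertible.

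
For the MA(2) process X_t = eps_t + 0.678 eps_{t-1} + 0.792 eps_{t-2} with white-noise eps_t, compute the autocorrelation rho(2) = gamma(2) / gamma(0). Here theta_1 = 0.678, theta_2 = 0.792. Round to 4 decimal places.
\rho(2) = 0.3795

For an MA(q) process with theta_0 = 1, the autocovariance is
  gamma(k) = sigma^2 * sum_{i=0..q-k} theta_i * theta_{i+k},
and rho(k) = gamma(k) / gamma(0). Sigma^2 cancels.
  numerator   = (1)*(0.792) = 0.792.
  denominator = (1)^2 + (0.678)^2 + (0.792)^2 = 2.086948.
  rho(2) = 0.792 / 2.086948 = 0.3795.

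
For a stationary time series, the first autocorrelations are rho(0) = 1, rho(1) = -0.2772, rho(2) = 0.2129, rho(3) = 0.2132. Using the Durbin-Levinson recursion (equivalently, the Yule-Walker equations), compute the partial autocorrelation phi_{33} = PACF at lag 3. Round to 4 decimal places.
\phi_{33} = 0.3370

The PACF at lag k is phi_{kk}, the last component of the solution
to the Yule-Walker system G_k phi = r_k where
  (G_k)_{ij} = rho(|i - j|), (r_k)_i = rho(i), i,j = 1..k.
Equivalently, Durbin-Levinson gives phi_{kk} iteratively:
  phi_{11} = rho(1)
  phi_{kk} = [rho(k) - sum_{j=1..k-1} phi_{k-1,j} rho(k-j)]
            / [1 - sum_{j=1..k-1} phi_{k-1,j} rho(j)],
  phi_{k,j} = phi_{k-1,j} - phi_{kk} phi_{k-1,k-j},  j = 1..k-1.
Step k = 1:
  phi_11 = rho(1) = -0.2772.
Step k = 2:
  phi_22 = [rho(2) - phi_11 rho(1)] / [1 - phi_11 rho(1)] = [0.2129 - (-0.2772)(-0.2772)] / [1 - (-0.2772)(-0.2772)]
         = 0.13606016 / 0.92316016 = 0.147385.
  Update: phi_21 = phi_11 - phi_22 phi_11 = -0.2772 - (0.147385)(-0.2772) = -0.236345.
Step k = 3:
  phi_33 = [rho(3) - phi_21 rho(2) - phi_22 rho(1)] / [1 - phi_21 rho(1) - phi_22 rho(2)]
    numerator   = 0.2132 - (-0.236345)(0.2129) - (0.147385)(-0.2772) = 0.30437299
    denominator = 1 - (-0.236345)(-0.2772) - (0.147385)(0.2129) = 0.9031069
  phi_33 = 0.30437299 / 0.9031069 = 0.337.
Therefore phi_{33} = 0.3370.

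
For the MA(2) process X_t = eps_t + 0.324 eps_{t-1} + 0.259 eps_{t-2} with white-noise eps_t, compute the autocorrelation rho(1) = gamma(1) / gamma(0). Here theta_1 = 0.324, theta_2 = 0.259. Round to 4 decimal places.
\rho(1) = 0.3480

For an MA(q) process with theta_0 = 1, the autocovariance is
  gamma(k) = sigma^2 * sum_{i=0..q-k} theta_i * theta_{i+k},
and rho(k) = gamma(k) / gamma(0). Sigma^2 cancels.
  numerator   = (1)*(0.324) + (0.324)*(0.259) = 0.407916.
  denominator = (1)^2 + (0.324)^2 + (0.259)^2 = 1.172057.
  rho(1) = 0.407916 / 1.172057 = 0.3480.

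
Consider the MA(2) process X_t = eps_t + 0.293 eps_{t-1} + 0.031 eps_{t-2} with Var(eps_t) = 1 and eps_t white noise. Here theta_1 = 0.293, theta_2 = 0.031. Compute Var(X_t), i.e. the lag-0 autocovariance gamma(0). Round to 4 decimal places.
\gamma(0) = 1.0868

For an MA(q) process X_t = eps_t + sum_i theta_i eps_{t-i} with
Var(eps_t) = sigma^2, the variance is
  gamma(0) = sigma^2 * (1 + sum_i theta_i^2).
  sum_i theta_i^2 = (0.293)^2 + (0.031)^2 = 0.085849 + 0.000961 = 0.08681.
  gamma(0) = 1 * (1 + 0.08681) = 1 * 1.08681 = 1.08681, which rounds to 1.0868.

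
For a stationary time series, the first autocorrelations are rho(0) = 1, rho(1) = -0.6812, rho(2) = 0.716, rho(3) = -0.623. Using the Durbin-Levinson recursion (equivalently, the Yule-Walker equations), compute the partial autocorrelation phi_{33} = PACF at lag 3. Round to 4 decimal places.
\phi_{33} = -0.1061

The PACF at lag k is phi_{kk}, the last component of the solution
to the Yule-Walker system G_k phi = r_k where
  (G_k)_{ij} = rho(|i - j|), (r_k)_i = rho(i), i,j = 1..k.
Equivalently, Durbin-Levinson gives phi_{kk} iteratively:
  phi_{11} = rho(1)
  phi_{kk} = [rho(k) - sum_{j=1..k-1} phi_{k-1,j} rho(k-j)]
            / [1 - sum_{j=1..k-1} phi_{k-1,j} rho(j)],
  phi_{k,j} = phi_{k-1,j} - phi_{kk} phi_{k-1,k-j},  j = 1..k-1.
Step k = 1:
  phi_11 = rho(1) = -0.6812.
Step k = 2:
  phi_22 = [rho(2) - phi_11 rho(1)] / [1 - phi_11 rho(1)] = [0.716 - (-0.6812)(-0.6812)] / [1 - (-0.6812)(-0.6812)]
         = 0.25196656 / 0.53596656 = 0.470116.
  Update: phi_21 = phi_11 - phi_22 phi_11 = -0.6812 - (0.470116)(-0.6812) = -0.360957.
Step k = 3:
  phi_33 = [rho(3) - phi_21 rho(2) - phi_22 rho(1)] / [1 - phi_21 rho(1) - phi_22 rho(2)]
    numerator   = -0.623 - (-0.360957)(0.716) - (0.470116)(-0.6812) = -0.04431174
    denominator = 1 - (-0.360957)(-0.6812) - (0.470116)(0.716) = 0.417513
  phi_33 = -0.04431174 / 0.417513 = -0.1061.
Therefore phi_{33} = -0.1061.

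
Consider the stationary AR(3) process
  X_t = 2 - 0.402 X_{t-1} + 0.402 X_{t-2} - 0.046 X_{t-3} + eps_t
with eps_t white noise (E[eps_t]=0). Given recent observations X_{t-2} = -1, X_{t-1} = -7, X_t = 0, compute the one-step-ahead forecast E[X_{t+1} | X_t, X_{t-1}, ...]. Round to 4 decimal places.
E[X_{t+1} \mid \mathcal F_t] = -0.7680

For an AR(p) model X_t = c + sum_i phi_i X_{t-i} + eps_t, the
one-step-ahead conditional mean is
  E[X_{t+1} | X_t, ...] = c + sum_i phi_i X_{t+1-i}.
Substitute known values:
  E[X_{t+1} | ...] = 2 + (-0.402) * (0) + (0.402) * (-7) + (-0.046) * (-1)
                   = -0.7680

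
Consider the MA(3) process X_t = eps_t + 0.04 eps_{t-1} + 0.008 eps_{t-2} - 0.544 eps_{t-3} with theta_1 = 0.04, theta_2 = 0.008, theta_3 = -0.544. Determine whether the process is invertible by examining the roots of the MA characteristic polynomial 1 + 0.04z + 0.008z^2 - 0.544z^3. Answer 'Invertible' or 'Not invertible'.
\text{Invertible}

The MA(q) characteristic polynomial is P(z) = 1 + 0.04z + 0.008z^2 - 0.544z^3.
Invertibility requires all roots to lie outside the unit circle, i.e. |z| > 1 for every root.
Degree 3: look for a simple real root z0 first, then factor out (1 - z/z0) and solve the remaining quadratic.
Testing z0 = 1.25: P(1.25) = 1 + (0.04)(1.25) + (0.008)(1.25)^2 + (-0.544)(1.25)^3
  = 1 + (0.05) + (0.0125) + (-1.0625) = 0.  So z_0 = 1.25 is a root, |z_0| = 1.25.
Divide out the factor (1 - 0.8 z) = (1 - z/z0) (since 1/z0 = 0.8):
  P(z) = (1 - 0.8 z)(1 + (0.84) z + (0.68) z^2)
  [check: z-coef 0.84 - (0.8) = 0.04; z^2-coef 0.68 - (0.8)(0.84) = 0.008; z^3-coef -(0.8)(0.68) = -0.544.]
Remaining roots from the quadratic factor 1 + (0.84) z + (0.68) z^2:
  Set 1 + (0.84) z + (0.68) z^2 = 0, i.e. a z^2 + b z + c = 0 with a = 0.68, b = 0.84, c = 1.
  Discriminant D = b^2 - 4ac = (0.84)^2 - 4*(0.68)*1 = 0.7056 - (2.72) = -2.0144.
  D < 0, so the roots are the complex-conjugate pair z = (-b +/- i sqrt(-D)) / (2a) = -0.6176 +/- 1.0436i.
  For a conjugate pair |z|^2 = z * conj(z) = (product of roots) = c/a = 1/(0.68) = 1.470588, so |z| = sqrt(1.470588) = 1.2127 for both roots.
Moduli of all roots: 1.2500, 1.2127, 1.2127.
All moduli strictly greater than 1? Yes.
Verdict: Invertible.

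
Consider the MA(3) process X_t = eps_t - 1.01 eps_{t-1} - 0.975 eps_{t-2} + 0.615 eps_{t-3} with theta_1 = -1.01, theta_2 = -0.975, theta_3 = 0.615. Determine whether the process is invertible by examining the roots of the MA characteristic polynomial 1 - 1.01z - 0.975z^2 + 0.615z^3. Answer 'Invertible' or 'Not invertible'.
\text{Not invertible}

The MA(q) characteristic polynomial is P(z) = 1 - 1.01z - 0.975z^2 + 0.615z^3.
Invertibility requires all roots to lie outside the unit circle, i.e. |z| > 1 for every root.
Degree 3: look for a simple real root z0 first, then factor out (1 - z/z0) and solve the remaining quadratic.
Testing z0 = 2: P(2) = 1 + (-1.01)(2) + (-0.975)(2)^2 + (0.615)(2)^3
  = 1 + (-2.02) + (-3.9) + (4.92) = 0.  So z_0 = 2 is a root, |z_0| = 2.
Divide out the factor (1 - 0.5 z) = (1 - z/z0) (since 1/z0 = 0.5):
  P(z) = (1 - 0.5 z)(1 + (-0.51) z + (-1.23) z^2)
  [check: z-coef -0.51 - (0.5) = -1.01; z^2-coef -1.23 - (0.5)(-0.51) = -0.975; z^3-coef -(0.5)(-1.23) = 0.615.]
Remaining roots from the quadratic factor 1 + (-0.51) z + (-1.23) z^2:
  Set 1 + (-0.51) z + (-1.23) z^2 = 0, i.e. a z^2 + b z + c = 0 with a = -1.23, b = -0.51, c = 1.
  Discriminant D = b^2 - 4ac = (-0.51)^2 - 4*(-1.23)*1 = 0.2601 - (-4.92) = 5.1801.
  D >= 0, so the roots are real: z = (-b +/- sqrt(D)) / (2a) = (0.51 +/- 2.275983) / (-2.46).
    z_1 = (0.51 + 2.275983) / (-2.46) = -1.1325,   |z_1| = 1.1325.
    z_2 = (0.51 - 2.275983) / (-2.46) = 0.7179,   |z_2| = 0.7179.
Moduli of all roots: 2.0000, 1.1325, 0.7179.
All moduli strictly greater than 1? No.
Verdict: Not invertible.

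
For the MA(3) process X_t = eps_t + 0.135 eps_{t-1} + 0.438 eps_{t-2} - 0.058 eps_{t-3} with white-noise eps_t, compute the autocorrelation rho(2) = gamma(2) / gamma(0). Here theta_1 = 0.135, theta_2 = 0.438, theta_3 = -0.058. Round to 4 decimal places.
\rho(2) = 0.3545

For an MA(q) process with theta_0 = 1, the autocovariance is
  gamma(k) = sigma^2 * sum_{i=0..q-k} theta_i * theta_{i+k},
and rho(k) = gamma(k) / gamma(0). Sigma^2 cancels.
  numerator   = (1)*(0.438) + (0.135)*(-0.058) = 0.43017.
  denominator = (1)^2 + (0.135)^2 + (0.438)^2 + (-0.058)^2 = 1.213433.
  rho(2) = 0.43017 / 1.213433 = 0.3545.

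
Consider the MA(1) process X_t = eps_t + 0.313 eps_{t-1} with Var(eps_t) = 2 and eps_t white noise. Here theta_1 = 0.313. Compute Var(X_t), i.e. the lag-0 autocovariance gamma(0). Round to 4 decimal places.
\gamma(0) = 2.1959

For an MA(q) process X_t = eps_t + sum_i theta_i eps_{t-i} with
Var(eps_t) = sigma^2, the variance is
  gamma(0) = sigma^2 * (1 + sum_i theta_i^2).
  sum_i theta_i^2 = (0.313)^2 = 0.097969.
  gamma(0) = 2 * (1 + 0.097969) = 2 * 1.097969 = 2.195938, which rounds to 2.1959.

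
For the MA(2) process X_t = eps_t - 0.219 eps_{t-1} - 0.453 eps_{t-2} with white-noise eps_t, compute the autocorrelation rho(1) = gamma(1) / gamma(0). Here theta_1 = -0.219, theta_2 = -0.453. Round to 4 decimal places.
\rho(1) = -0.0956

For an MA(q) process with theta_0 = 1, the autocovariance is
  gamma(k) = sigma^2 * sum_{i=0..q-k} theta_i * theta_{i+k},
and rho(k) = gamma(k) / gamma(0). Sigma^2 cancels.
  numerator   = (1)*(-0.219) + (-0.219)*(-0.453) = -0.119793.
  denominator = (1)^2 + (-0.219)^2 + (-0.453)^2 = 1.25317.
  rho(1) = -0.119793 / 1.25317 = -0.0956.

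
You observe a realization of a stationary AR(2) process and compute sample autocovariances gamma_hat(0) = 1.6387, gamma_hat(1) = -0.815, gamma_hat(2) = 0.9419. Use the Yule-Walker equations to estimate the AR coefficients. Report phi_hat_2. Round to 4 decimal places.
\hat\phi_{2} = 0.4350

The Yule-Walker equations for an AR(p) process read, in matrix form,
  Gamma_p phi = r_p,   with   (Gamma_p)_{ij} = gamma(|i - j|),
                       (r_p)_i = gamma(i),   i,j = 1..p.
Substitute the sample gammas (Toeplitz matrix and right-hand side of size 2):
  Gamma_p = [[1.6387, -0.815], [-0.815, 1.6387]]
  r_p     = [-0.815, 0.9419]
Written out:
  1.6387 phi_1 - 0.815 phi_2 = -0.815
  -0.815 phi_1 + 1.6387 phi_2 = 0.9419
Solve by Cramer's rule:
  det = gamma(0)^2 - gamma(1)^2 = (1.6387)^2 - (-0.815)^2 = 2.68533769 - 0.664225 = 2.02111269
  phi_hat_1 = [gamma(1) gamma(0) - gamma(1) gamma(2)] / det = [(-0.815)(1.6387) - (-0.815)(0.9419)] / 2.02111269 = -0.567892 / 2.02111269 = -0.281
  phi_hat_2 = [gamma(0) gamma(2) - gamma(1)^2] / det = [(1.6387)(0.9419) - (-0.815)^2] / 2.02111269 = 0.87926653 / 2.02111269 = 0.435
So phi_hat = [-0.2810, 0.4350].
Therefore phi_hat_2 = 0.4350.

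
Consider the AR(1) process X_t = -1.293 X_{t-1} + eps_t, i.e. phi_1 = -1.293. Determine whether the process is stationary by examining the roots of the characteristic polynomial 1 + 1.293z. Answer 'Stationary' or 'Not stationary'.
\text{Not stationary}

The AR(p) characteristic polynomial is P(z) = 1 + 1.293z.
Stationarity requires all roots to lie outside the unit circle, i.e. |z| > 1 for every root.
This is linear in z: 1 + (1.293) z = 0  =>  z = -1/(1.293) = -0.773395,  |z| = 0.773395.
Moduli of all roots: 0.7734.
All moduli strictly greater than 1? No.
Verdict: Not stationary.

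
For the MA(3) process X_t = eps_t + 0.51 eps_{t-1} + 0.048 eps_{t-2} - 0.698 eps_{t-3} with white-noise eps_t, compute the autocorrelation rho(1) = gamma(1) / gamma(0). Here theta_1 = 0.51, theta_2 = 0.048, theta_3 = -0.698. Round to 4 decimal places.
\rho(1) = 0.2863

For an MA(q) process with theta_0 = 1, the autocovariance is
  gamma(k) = sigma^2 * sum_{i=0..q-k} theta_i * theta_{i+k},
and rho(k) = gamma(k) / gamma(0). Sigma^2 cancels.
  numerator   = (1)*(0.51) + (0.51)*(0.048) + (0.048)*(-0.698) = 0.500976.
  denominator = (1)^2 + (0.51)^2 + (0.048)^2 + (-0.698)^2 = 1.749608.
  rho(1) = 0.500976 / 1.749608 = 0.2863.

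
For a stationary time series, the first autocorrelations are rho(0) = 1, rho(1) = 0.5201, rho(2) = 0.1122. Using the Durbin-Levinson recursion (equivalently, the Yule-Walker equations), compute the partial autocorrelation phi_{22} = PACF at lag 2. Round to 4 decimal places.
\phi_{22} = -0.2170

The PACF at lag k is phi_{kk}, the last component of the solution
to the Yule-Walker system G_k phi = r_k where
  (G_k)_{ij} = rho(|i - j|), (r_k)_i = rho(i), i,j = 1..k.
Equivalently, Durbin-Levinson gives phi_{kk} iteratively:
  phi_{11} = rho(1)
  phi_{kk} = [rho(k) - sum_{j=1..k-1} phi_{k-1,j} rho(k-j)]
            / [1 - sum_{j=1..k-1} phi_{k-1,j} rho(j)],
  phi_{k,j} = phi_{k-1,j} - phi_{kk} phi_{k-1,k-j},  j = 1..k-1.
Step k = 1:
  phi_11 = rho(1) = 0.5201.
Step k = 2:
  phi_22 = [rho(2) - phi_11 rho(1)] / [1 - phi_11 rho(1)] = [0.1122 - (0.5201)(0.5201)] / [1 - (0.5201)(0.5201)]
         = -0.15830401 / 0.72949599 = -0.217.
Therefore phi_{22} = -0.2170.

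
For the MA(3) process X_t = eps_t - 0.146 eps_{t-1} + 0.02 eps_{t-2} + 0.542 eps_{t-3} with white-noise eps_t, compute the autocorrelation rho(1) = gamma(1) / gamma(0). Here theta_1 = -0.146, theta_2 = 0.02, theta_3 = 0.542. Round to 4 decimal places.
\rho(1) = -0.1050

For an MA(q) process with theta_0 = 1, the autocovariance is
  gamma(k) = sigma^2 * sum_{i=0..q-k} theta_i * theta_{i+k},
and rho(k) = gamma(k) / gamma(0). Sigma^2 cancels.
  numerator   = (1)*(-0.146) + (-0.146)*(0.02) + (0.02)*(0.542) = -0.13808.
  denominator = (1)^2 + (-0.146)^2 + (0.02)^2 + (0.542)^2 = 1.31548.
  rho(1) = -0.13808 / 1.31548 = -0.1050.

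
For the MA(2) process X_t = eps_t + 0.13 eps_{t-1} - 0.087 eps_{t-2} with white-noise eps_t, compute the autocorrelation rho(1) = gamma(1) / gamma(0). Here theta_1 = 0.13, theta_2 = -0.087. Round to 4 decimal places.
\rho(1) = 0.1159

For an MA(q) process with theta_0 = 1, the autocovariance is
  gamma(k) = sigma^2 * sum_{i=0..q-k} theta_i * theta_{i+k},
and rho(k) = gamma(k) / gamma(0). Sigma^2 cancels.
  numerator   = (1)*(0.13) + (0.13)*(-0.087) = 0.11869.
  denominator = (1)^2 + (0.13)^2 + (-0.087)^2 = 1.024469.
  rho(1) = 0.11869 / 1.024469 = 0.1159.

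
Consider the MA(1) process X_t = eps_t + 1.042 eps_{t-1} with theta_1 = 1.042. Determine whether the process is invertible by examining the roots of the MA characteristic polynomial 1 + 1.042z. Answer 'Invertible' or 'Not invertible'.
\text{Not invertible}

The MA(q) characteristic polynomial is P(z) = 1 + 1.042z.
Invertibility requires all roots to lie outside the unit circle, i.e. |z| > 1 for every root.
This is linear in z: 1 + (1.042) z = 0  =>  z = -1/(1.042) = -0.959693,  |z| = 0.959693.
Moduli of all roots: 0.9597.
All moduli strictly greater than 1? No.
Verdict: Not invertible.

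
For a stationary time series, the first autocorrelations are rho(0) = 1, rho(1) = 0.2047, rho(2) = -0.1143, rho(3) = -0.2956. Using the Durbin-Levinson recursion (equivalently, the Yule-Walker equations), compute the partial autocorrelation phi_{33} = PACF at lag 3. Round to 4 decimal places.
\phi_{33} = -0.2520

The PACF at lag k is phi_{kk}, the last component of the solution
to the Yule-Walker system G_k phi = r_k where
  (G_k)_{ij} = rho(|i - j|), (r_k)_i = rho(i), i,j = 1..k.
Equivalently, Durbin-Levinson gives phi_{kk} iteratively:
  phi_{11} = rho(1)
  phi_{kk} = [rho(k) - sum_{j=1..k-1} phi_{k-1,j} rho(k-j)]
            / [1 - sum_{j=1..k-1} phi_{k-1,j} rho(j)],
  phi_{k,j} = phi_{k-1,j} - phi_{kk} phi_{k-1,k-j},  j = 1..k-1.
Step k = 1:
  phi_11 = rho(1) = 0.2047.
Step k = 2:
  phi_22 = [rho(2) - phi_11 rho(1)] / [1 - phi_11 rho(1)] = [-0.1143 - (0.2047)(0.2047)] / [1 - (0.2047)(0.2047)]
         = -0.15620209 / 0.95809791 = -0.163034.
  Update: phi_21 = phi_11 - phi_22 phi_11 = 0.2047 - (-0.163034)(0.2047) = 0.238073.
Step k = 3:
  phi_33 = [rho(3) - phi_21 rho(2) - phi_22 rho(1)] / [1 - phi_21 rho(1) - phi_22 rho(2)]
    numerator   = -0.2956 - (0.238073)(-0.1143) - (-0.163034)(0.2047) = -0.2350153
    denominator = 1 - (0.238073)(0.2047) - (-0.163034)(-0.1143) = 0.93263173
  phi_33 = -0.2350153 / 0.93263173 = -0.252.
Therefore phi_{33} = -0.2520.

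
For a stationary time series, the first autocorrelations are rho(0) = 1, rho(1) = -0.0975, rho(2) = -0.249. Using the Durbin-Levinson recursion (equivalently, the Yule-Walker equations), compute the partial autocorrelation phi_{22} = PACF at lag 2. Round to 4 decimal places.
\phi_{22} = -0.2610

The PACF at lag k is phi_{kk}, the last component of the solution
to the Yule-Walker system G_k phi = r_k where
  (G_k)_{ij} = rho(|i - j|), (r_k)_i = rho(i), i,j = 1..k.
Equivalently, Durbin-Levinson gives phi_{kk} iteratively:
  phi_{11} = rho(1)
  phi_{kk} = [rho(k) - sum_{j=1..k-1} phi_{k-1,j} rho(k-j)]
            / [1 - sum_{j=1..k-1} phi_{k-1,j} rho(j)],
  phi_{k,j} = phi_{k-1,j} - phi_{kk} phi_{k-1,k-j},  j = 1..k-1.
Step k = 1:
  phi_11 = rho(1) = -0.0975.
Step k = 2:
  phi_22 = [rho(2) - phi_11 rho(1)] / [1 - phi_11 rho(1)] = [-0.249 - (-0.0975)(-0.0975)] / [1 - (-0.0975)(-0.0975)]
         = -0.25850625 / 0.99049375 = -0.261.
Therefore phi_{22} = -0.2610.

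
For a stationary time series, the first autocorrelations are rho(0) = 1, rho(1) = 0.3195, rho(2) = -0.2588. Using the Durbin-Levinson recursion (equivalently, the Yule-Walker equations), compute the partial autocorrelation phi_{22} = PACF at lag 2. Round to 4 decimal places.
\phi_{22} = -0.4019

The PACF at lag k is phi_{kk}, the last component of the solution
to the Yule-Walker system G_k phi = r_k where
  (G_k)_{ij} = rho(|i - j|), (r_k)_i = rho(i), i,j = 1..k.
Equivalently, Durbin-Levinson gives phi_{kk} iteratively:
  phi_{11} = rho(1)
  phi_{kk} = [rho(k) - sum_{j=1..k-1} phi_{k-1,j} rho(k-j)]
            / [1 - sum_{j=1..k-1} phi_{k-1,j} rho(j)],
  phi_{k,j} = phi_{k-1,j} - phi_{kk} phi_{k-1,k-j},  j = 1..k-1.
Step k = 1:
  phi_11 = rho(1) = 0.3195.
Step k = 2:
  phi_22 = [rho(2) - phi_11 rho(1)] / [1 - phi_11 rho(1)] = [-0.2588 - (0.3195)(0.3195)] / [1 - (0.3195)(0.3195)]
         = -0.36088025 / 0.89791975 = -0.4019.
Therefore phi_{22} = -0.4019.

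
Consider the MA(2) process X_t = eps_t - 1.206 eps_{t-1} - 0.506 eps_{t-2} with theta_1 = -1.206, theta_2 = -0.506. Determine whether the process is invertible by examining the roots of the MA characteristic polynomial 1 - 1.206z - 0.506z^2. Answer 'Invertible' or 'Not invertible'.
\text{Not invertible}

The MA(q) characteristic polynomial is P(z) = 1 - 1.206z - 0.506z^2.
Invertibility requires all roots to lie outside the unit circle, i.e. |z| > 1 for every root.
Set 1 + (-1.206) z + (-0.506) z^2 = 0, i.e. a z^2 + b z + c = 0 with a = -0.506, b = -1.206, c = 1.
Discriminant D = b^2 - 4ac = (-1.206)^2 - 4*(-0.506)*1 = 1.454436 - (-2.024) = 3.478436.
D >= 0, so the roots are real: z = (-b +/- sqrt(D)) / (2a) = (1.206 +/- 1.865057) / (-1.012).
  z_1 = (1.206 + 1.865057) / (-1.012) = -3.0346,   |z_1| = 3.0346.
  z_2 = (1.206 - 1.865057) / (-1.012) = 0.6512,   |z_2| = 0.6512.
Moduli of all roots: 3.0346, 0.6512.
All moduli strictly greater than 1? No.
Verdict: Not invertible.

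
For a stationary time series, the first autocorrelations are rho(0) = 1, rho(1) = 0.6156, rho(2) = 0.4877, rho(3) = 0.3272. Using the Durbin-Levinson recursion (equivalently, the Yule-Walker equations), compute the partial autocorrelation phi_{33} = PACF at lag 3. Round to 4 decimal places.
\phi_{33} = -0.0469

The PACF at lag k is phi_{kk}, the last component of the solution
to the Yule-Walker system G_k phi = r_k where
  (G_k)_{ij} = rho(|i - j|), (r_k)_i = rho(i), i,j = 1..k.
Equivalently, Durbin-Levinson gives phi_{kk} iteratively:
  phi_{11} = rho(1)
  phi_{kk} = [rho(k) - sum_{j=1..k-1} phi_{k-1,j} rho(k-j)]
            / [1 - sum_{j=1..k-1} phi_{k-1,j} rho(j)],
  phi_{k,j} = phi_{k-1,j} - phi_{kk} phi_{k-1,k-j},  j = 1..k-1.
Step k = 1:
  phi_11 = rho(1) = 0.6156.
Step k = 2:
  phi_22 = [rho(2) - phi_11 rho(1)] / [1 - phi_11 rho(1)] = [0.4877 - (0.6156)(0.6156)] / [1 - (0.6156)(0.6156)]
         = 0.10873664 / 0.62103664 = 0.175089.
  Update: phi_21 = phi_11 - phi_22 phi_11 = 0.6156 - (0.175089)(0.6156) = 0.507815.
Step k = 3:
  phi_33 = [rho(3) - phi_21 rho(2) - phi_22 rho(1)] / [1 - phi_21 rho(1) - phi_22 rho(2)]
    numerator   = 0.3272 - (0.507815)(0.4877) - (0.175089)(0.6156) = -0.02824624
    denominator = 1 - (0.507815)(0.6156) - (0.175089)(0.4877) = 0.60199806
  phi_33 = -0.02824624 / 0.60199806 = -0.0469.
Therefore phi_{33} = -0.0469.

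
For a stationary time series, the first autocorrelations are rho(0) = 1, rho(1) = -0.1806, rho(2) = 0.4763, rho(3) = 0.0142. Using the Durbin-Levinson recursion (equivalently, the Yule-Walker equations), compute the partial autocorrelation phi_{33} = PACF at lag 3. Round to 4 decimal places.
\phi_{33} = 0.1880

The PACF at lag k is phi_{kk}, the last component of the solution
to the Yule-Walker system G_k phi = r_k where
  (G_k)_{ij} = rho(|i - j|), (r_k)_i = rho(i), i,j = 1..k.
Equivalently, Durbin-Levinson gives phi_{kk} iteratively:
  phi_{11} = rho(1)
  phi_{kk} = [rho(k) - sum_{j=1..k-1} phi_{k-1,j} rho(k-j)]
            / [1 - sum_{j=1..k-1} phi_{k-1,j} rho(j)],
  phi_{k,j} = phi_{k-1,j} - phi_{kk} phi_{k-1,k-j},  j = 1..k-1.
Step k = 1:
  phi_11 = rho(1) = -0.1806.
Step k = 2:
  phi_22 = [rho(2) - phi_11 rho(1)] / [1 - phi_11 rho(1)] = [0.4763 - (-0.1806)(-0.1806)] / [1 - (-0.1806)(-0.1806)]
         = 0.44368364 / 0.96738364 = 0.458643.
  Update: phi_21 = phi_11 - phi_22 phi_11 = -0.1806 - (0.458643)(-0.1806) = -0.097769.
Step k = 3:
  phi_33 = [rho(3) - phi_21 rho(2) - phi_22 rho(1)] / [1 - phi_21 rho(1) - phi_22 rho(2)]
    numerator   = 0.0142 - (-0.097769)(0.4763) - (0.458643)(-0.1806) = 0.14359833
    denominator = 1 - (-0.097769)(-0.1806) - (0.458643)(0.4763) = 0.76389129
  phi_33 = 0.14359833 / 0.76389129 = 0.188.
Therefore phi_{33} = 0.1880.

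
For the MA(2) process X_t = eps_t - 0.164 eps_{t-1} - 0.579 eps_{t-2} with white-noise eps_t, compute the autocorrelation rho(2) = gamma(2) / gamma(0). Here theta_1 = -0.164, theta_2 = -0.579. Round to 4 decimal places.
\rho(2) = -0.4251

For an MA(q) process with theta_0 = 1, the autocovariance is
  gamma(k) = sigma^2 * sum_{i=0..q-k} theta_i * theta_{i+k},
and rho(k) = gamma(k) / gamma(0). Sigma^2 cancels.
  numerator   = (1)*(-0.579) = -0.579.
  denominator = (1)^2 + (-0.164)^2 + (-0.579)^2 = 1.362137.
  rho(2) = -0.579 / 1.362137 = -0.4251.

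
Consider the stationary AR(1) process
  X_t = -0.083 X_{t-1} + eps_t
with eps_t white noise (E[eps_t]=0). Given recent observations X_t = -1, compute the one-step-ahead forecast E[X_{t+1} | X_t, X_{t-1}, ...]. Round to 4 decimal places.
E[X_{t+1} \mid \mathcal F_t] = 0.0830

For an AR(p) model X_t = c + sum_i phi_i X_{t-i} + eps_t, the
one-step-ahead conditional mean is
  E[X_{t+1} | X_t, ...] = c + sum_i phi_i X_{t+1-i}.
Substitute known values:
  E[X_{t+1} | ...] = (-0.083) * (-1)
                   = 0.0830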